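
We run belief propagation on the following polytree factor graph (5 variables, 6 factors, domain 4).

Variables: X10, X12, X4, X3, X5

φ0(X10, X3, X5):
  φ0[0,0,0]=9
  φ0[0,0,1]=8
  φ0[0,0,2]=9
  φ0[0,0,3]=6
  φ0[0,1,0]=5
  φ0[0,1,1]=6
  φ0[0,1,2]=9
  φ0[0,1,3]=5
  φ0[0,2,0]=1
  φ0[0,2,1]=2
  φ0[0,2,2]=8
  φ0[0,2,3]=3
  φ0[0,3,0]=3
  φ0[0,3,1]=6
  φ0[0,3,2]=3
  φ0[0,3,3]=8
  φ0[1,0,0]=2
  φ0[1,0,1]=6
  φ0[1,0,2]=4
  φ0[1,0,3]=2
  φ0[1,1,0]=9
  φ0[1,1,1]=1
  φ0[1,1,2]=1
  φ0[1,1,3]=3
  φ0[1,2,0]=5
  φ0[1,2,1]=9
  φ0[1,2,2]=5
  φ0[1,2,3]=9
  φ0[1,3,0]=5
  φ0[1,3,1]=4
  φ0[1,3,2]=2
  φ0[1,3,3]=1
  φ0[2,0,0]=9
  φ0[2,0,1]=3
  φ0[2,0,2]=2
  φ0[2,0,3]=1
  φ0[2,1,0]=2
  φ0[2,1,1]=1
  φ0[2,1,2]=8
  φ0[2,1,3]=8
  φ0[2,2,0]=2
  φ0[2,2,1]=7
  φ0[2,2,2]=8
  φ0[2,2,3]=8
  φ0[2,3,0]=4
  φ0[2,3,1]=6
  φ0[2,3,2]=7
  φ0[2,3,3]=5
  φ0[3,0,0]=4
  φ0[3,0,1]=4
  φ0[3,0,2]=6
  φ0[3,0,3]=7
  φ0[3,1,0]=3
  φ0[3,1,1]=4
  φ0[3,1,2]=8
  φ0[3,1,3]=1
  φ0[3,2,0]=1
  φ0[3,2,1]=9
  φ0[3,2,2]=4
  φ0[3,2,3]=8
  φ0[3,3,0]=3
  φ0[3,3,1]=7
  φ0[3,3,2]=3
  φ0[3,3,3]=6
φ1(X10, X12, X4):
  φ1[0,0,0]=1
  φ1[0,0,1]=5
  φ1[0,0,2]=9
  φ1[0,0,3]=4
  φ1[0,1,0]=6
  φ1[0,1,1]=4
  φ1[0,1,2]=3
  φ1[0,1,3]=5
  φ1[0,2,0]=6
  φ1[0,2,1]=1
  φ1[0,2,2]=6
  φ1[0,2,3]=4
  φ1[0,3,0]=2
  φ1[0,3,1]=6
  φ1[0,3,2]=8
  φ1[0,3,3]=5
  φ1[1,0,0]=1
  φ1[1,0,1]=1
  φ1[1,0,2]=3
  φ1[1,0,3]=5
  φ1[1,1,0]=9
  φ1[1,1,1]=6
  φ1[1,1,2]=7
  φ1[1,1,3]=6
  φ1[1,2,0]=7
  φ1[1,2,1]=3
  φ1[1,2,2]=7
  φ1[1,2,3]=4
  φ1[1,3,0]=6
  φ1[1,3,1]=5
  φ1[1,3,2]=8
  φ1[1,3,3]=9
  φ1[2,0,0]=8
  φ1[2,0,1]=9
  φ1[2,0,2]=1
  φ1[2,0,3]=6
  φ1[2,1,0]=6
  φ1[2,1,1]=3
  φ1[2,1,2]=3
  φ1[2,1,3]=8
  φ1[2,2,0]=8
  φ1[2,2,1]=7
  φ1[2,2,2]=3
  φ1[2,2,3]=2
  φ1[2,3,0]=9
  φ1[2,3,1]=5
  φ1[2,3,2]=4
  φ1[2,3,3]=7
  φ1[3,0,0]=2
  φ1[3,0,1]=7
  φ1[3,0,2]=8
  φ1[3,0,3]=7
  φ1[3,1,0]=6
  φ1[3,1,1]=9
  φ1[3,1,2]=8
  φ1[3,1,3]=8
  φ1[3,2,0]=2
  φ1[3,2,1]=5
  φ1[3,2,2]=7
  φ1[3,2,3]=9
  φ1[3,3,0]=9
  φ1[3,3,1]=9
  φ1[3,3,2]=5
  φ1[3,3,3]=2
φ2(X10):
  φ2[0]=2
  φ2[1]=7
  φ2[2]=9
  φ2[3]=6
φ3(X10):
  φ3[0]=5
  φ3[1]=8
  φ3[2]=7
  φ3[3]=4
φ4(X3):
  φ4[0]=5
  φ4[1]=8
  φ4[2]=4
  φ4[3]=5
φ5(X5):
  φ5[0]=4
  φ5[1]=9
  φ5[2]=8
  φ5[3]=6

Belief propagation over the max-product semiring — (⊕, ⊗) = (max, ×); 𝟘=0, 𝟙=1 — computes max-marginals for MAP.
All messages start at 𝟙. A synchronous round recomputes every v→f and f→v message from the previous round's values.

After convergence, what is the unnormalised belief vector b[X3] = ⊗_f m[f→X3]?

b[X3] = [136080, 290304, 163296, 158760]

init: all messages = 𝟙 over 4 values
r1 m[φ0→X10] = [9, 9, 9, 9]
r1 m[φ0→X3] = [9, 9, 9, 8]
r1 m[φ0→X5] = [9, 9, 9, 9]
r1 m[φ1→X10] = [9, 9, 9, 9]
r1 m[φ1→X12] = [9, 9, 9, 9]
r1 m[φ1→X4] = [9, 9, 9, 9]
r1 m[φ2→X10] = [2, 7, 9, 6]
r1 m[φ3→X10] = [5, 8, 7, 4]
r1 m[φ4→X3] = [5, 8, 4, 5]
r1 m[φ5→X5] = [4, 9, 8, 6]
r1 m[X10→φ0] = [1, 1, 1, 1]
r1 m[X10→φ1] = [1, 1, 1, 1]
r1 m[X10→φ2] = [1, 1, 1, 1]
r1 m[X10→φ3] = [1, 1, 1, 1]
r1 m[X12→φ1] = [1, 1, 1, 1]
r1 m[X4→φ1] = [1, 1, 1, 1]
r1 m[X3→φ0] = [1, 1, 1, 1]
r1 m[X3→φ4] = [1, 1, 1, 1]
r1 m[X5→φ0] = [1, 1, 1, 1]
r1 m[X5→φ5] = [1, 1, 1, 1]
r2 m[φ0→X10] = [9, 9, 9, 9]
r2 m[φ0→X3] = [9, 9, 9, 8]
r2 m[φ0→X5] = [9, 9, 9, 9]
r2 m[φ1→X10] = [9, 9, 9, 9]
r2 m[φ1→X12] = [9, 9, 9, 9]
r2 m[φ1→X4] = [9, 9, 9, 9]
r2 m[φ2→X10] = [2, 7, 9, 6]
r2 m[φ3→X10] = [5, 8, 7, 4]
r2 m[φ4→X3] = [5, 8, 4, 5]
r2 m[φ5→X5] = [4, 9, 8, 6]
r2 m[X10→φ0] = [90, 504, 567, 216]
r2 m[X10→φ1] = [90, 504, 567, 216]
r2 m[X10→φ2] = [405, 648, 567, 324]
r2 m[X10→φ3] = [162, 567, 729, 486]
r2 m[X12→φ1] = [1, 1, 1, 1]
r2 m[X4→φ1] = [1, 1, 1, 1]
r2 m[X3→φ0] = [5, 8, 4, 5]
r2 m[X3→φ4] = [9, 9, 9, 8]
r2 m[X5→φ0] = [4, 9, 8, 6]
r2 m[X5→φ5] = [9, 9, 9, 9]
r3 m[φ0→X10] = [576, 324, 512, 512]
r3 m[φ0→X3] = [27216, 36288, 40824, 31752]
r3 m[φ0→X5] = [36288, 18144, 36288, 36288]
r3 m[φ1→X10] = [9, 9, 9, 9]
r3 m[φ1→X12] = [5103, 4536, 4536, 5103]
r3 m[φ1→X4] = [5103, 5103, 4032, 4536]
r3 m[φ2→X10] = [2, 7, 9, 6]
r3 m[φ3→X10] = [5, 8, 7, 4]
r3 m[φ4→X3] = [5, 8, 4, 5]
r3 m[φ5→X5] = [4, 9, 8, 6]
r3 m[X10→φ0] = [90, 504, 567, 216]
r3 m[X10→φ1] = [90, 504, 567, 216]
r3 m[X10→φ2] = [405, 648, 567, 324]
r3 m[X10→φ3] = [162, 567, 729, 486]
r3 m[X12→φ1] = [1, 1, 1, 1]
r3 m[X4→φ1] = [1, 1, 1, 1]
r3 m[X3→φ0] = [5, 8, 4, 5]
r3 m[X3→φ4] = [9, 9, 9, 8]
r3 m[X5→φ0] = [4, 9, 8, 6]
r3 m[X5→φ5] = [9, 9, 9, 9]
r4 m[φ0→X10] = [576, 324, 512, 512]
r4 m[φ0→X3] = [27216, 36288, 40824, 31752]
r4 m[φ0→X5] = [36288, 18144, 36288, 36288]
r4 m[φ1→X10] = [9, 9, 9, 9]
r4 m[φ1→X12] = [5103, 4536, 4536, 5103]
r4 m[φ1→X4] = [5103, 5103, 4032, 4536]
r4 m[φ2→X10] = [2, 7, 9, 6]
r4 m[φ3→X10] = [5, 8, 7, 4]
r4 m[φ4→X3] = [5, 8, 4, 5]
r4 m[φ5→X5] = [4, 9, 8, 6]
r4 m[X10→φ0] = [90, 504, 567, 216]
r4 m[X10→φ1] = [5760, 18144, 32256, 12288]
r4 m[X10→φ2] = [25920, 23328, 32256, 18432]
r4 m[X10→φ3] = [10368, 20412, 41472, 27648]
r4 m[X12→φ1] = [1, 1, 1, 1]
r4 m[X4→φ1] = [1, 1, 1, 1]
r4 m[X3→φ0] = [5, 8, 4, 5]
r4 m[X3→φ4] = [27216, 36288, 40824, 31752]
r4 m[X5→φ0] = [4, 9, 8, 6]
r4 m[X5→φ5] = [36288, 18144, 36288, 36288]
r5 m[φ0→X10] = [576, 324, 512, 512]
r5 m[φ0→X3] = [27216, 36288, 40824, 31752]
r5 m[φ0→X5] = [36288, 18144, 36288, 36288]
r5 m[φ1→X10] = [9, 9, 9, 9]
r5 m[φ1→X12] = [290304, 258048, 258048, 290304]
r5 m[φ1→X4] = [290304, 290304, 145152, 258048]
r5 m[φ2→X10] = [2, 7, 9, 6]
r5 m[φ3→X10] = [5, 8, 7, 4]
r5 m[φ4→X3] = [5, 8, 4, 5]
r5 m[φ5→X5] = [4, 9, 8, 6]
r5 m[X10→φ0] = [90, 504, 567, 216]
r5 m[X10→φ1] = [5760, 18144, 32256, 12288]
r5 m[X10→φ2] = [25920, 23328, 32256, 18432]
r5 m[X10→φ3] = [10368, 20412, 41472, 27648]
r5 m[X12→φ1] = [1, 1, 1, 1]
r5 m[X4→φ1] = [1, 1, 1, 1]
r5 m[X3→φ0] = [5, 8, 4, 5]
r5 m[X3→φ4] = [27216, 36288, 40824, 31752]
r5 m[X5→φ0] = [4, 9, 8, 6]
r5 m[X5→φ5] = [36288, 18144, 36288, 36288]
r6 m[φ0→X10] = [576, 324, 512, 512]
r6 m[φ0→X3] = [27216, 36288, 40824, 31752]
r6 m[φ0→X5] = [36288, 18144, 36288, 36288]
r6 m[φ1→X10] = [9, 9, 9, 9]
r6 m[φ1→X12] = [290304, 258048, 258048, 290304]
r6 m[φ1→X4] = [290304, 290304, 145152, 258048]
r6 m[φ2→X10] = [2, 7, 9, 6]
r6 m[φ3→X10] = [5, 8, 7, 4]
r6 m[φ4→X3] = [5, 8, 4, 5]
r6 m[φ5→X5] = [4, 9, 8, 6]
r6 m[X10→φ0] = [90, 504, 567, 216]
r6 m[X10→φ1] = [5760, 18144, 32256, 12288]
r6 m[X10→φ2] = [25920, 23328, 32256, 18432]
r6 m[X10→φ3] = [10368, 20412, 41472, 27648]
r6 m[X12→φ1] = [1, 1, 1, 1]
r6 m[X4→φ1] = [1, 1, 1, 1]
r6 m[X3→φ0] = [5, 8, 4, 5]
r6 m[X3→φ4] = [27216, 36288, 40824, 31752]
r6 m[X5→φ0] = [4, 9, 8, 6]
r6 m[X5→φ5] = [36288, 18144, 36288, 36288]
fixed point reached at round 6
b[X3] = ⊗ incoming = [136080, 290304, 163296, 158760]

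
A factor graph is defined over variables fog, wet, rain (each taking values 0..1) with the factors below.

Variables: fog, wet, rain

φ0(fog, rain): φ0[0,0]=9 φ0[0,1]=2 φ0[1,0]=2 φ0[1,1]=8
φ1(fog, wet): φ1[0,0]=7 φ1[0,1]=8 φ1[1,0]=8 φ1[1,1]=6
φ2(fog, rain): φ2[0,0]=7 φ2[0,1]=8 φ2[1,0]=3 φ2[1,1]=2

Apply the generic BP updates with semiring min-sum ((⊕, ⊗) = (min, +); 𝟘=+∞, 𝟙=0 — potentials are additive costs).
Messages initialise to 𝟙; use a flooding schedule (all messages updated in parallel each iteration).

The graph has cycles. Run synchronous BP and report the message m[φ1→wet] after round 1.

init: all messages = 𝟙 over 2 values
r1 m[φ0→fog] = [2, 2]
r1 m[φ0→rain] = [2, 2]
r1 m[φ1→fog] = [7, 6]
r1 m[φ1→wet] = [7, 6]
r1 m[φ2→fog] = [7, 2]
r1 m[φ2→rain] = [3, 2]
r1 m[fog→φ0] = [0, 0]
r1 m[fog→φ1] = [0, 0]
r1 m[fog→φ2] = [0, 0]
r1 m[wet→φ1] = [0, 0]
r1 m[rain→φ0] = [0, 0]
r1 m[rain→φ2] = [0, 0]

message @ round 1 = [7, 6]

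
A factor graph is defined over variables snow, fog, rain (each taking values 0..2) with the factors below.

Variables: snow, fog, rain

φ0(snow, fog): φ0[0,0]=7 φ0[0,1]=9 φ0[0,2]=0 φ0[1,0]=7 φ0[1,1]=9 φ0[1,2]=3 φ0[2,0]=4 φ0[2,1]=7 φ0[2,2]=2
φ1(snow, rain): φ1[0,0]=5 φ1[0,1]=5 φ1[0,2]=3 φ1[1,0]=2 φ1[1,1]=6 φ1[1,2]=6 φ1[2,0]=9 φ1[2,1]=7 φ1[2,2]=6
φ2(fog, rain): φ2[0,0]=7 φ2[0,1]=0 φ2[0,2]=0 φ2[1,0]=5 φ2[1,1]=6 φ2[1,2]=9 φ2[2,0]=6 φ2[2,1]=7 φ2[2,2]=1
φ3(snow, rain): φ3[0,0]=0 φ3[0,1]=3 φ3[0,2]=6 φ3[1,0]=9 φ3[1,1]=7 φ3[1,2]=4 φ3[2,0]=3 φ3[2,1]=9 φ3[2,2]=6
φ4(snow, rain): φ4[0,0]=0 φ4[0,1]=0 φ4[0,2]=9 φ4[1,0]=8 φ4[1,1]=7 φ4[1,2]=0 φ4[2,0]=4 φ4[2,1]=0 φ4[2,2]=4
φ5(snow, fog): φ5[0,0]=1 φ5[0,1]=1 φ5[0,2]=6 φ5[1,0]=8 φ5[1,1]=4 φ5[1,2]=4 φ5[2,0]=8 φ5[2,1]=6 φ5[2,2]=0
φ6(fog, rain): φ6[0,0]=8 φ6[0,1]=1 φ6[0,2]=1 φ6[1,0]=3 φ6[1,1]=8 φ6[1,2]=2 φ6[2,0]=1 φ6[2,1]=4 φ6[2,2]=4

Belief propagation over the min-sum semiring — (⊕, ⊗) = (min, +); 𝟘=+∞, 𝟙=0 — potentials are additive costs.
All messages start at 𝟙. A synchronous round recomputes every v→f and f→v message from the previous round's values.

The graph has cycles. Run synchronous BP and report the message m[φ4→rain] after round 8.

init: all messages = 𝟙 over 3 values
r1 m[φ0→snow] = [0, 3, 2]
r1 m[φ0→fog] = [4, 7, 0]
r1 m[φ1→snow] = [3, 2, 6]
r1 m[φ1→rain] = [2, 5, 3]
r1 m[φ2→fog] = [0, 5, 1]
r1 m[φ2→rain] = [5, 0, 0]
r1 m[φ3→snow] = [0, 4, 3]
r1 m[φ3→rain] = [0, 3, 4]
r1 m[φ4→snow] = [0, 0, 0]
r1 m[φ4→rain] = [0, 0, 0]
r1 m[φ5→snow] = [1, 4, 0]
r1 m[φ5→fog] = [1, 1, 0]
r1 m[φ6→fog] = [1, 2, 1]
r1 m[φ6→rain] = [1, 1, 1]
r1 m[snow→φ0] = [0, 0, 0]
r1 m[snow→φ1] = [0, 0, 0]
r1 m[snow→φ3] = [0, 0, 0]
r1 m[snow→φ4] = [0, 0, 0]
r1 m[snow→φ5] = [0, 0, 0]
r1 m[fog→φ0] = [0, 0, 0]
r1 m[fog→φ2] = [0, 0, 0]
r1 m[fog→φ5] = [0, 0, 0]
r1 m[fog→φ6] = [0, 0, 0]
r1 m[rain→φ1] = [0, 0, 0]
r1 m[rain→φ2] = [0, 0, 0]
r1 m[rain→φ3] = [0, 0, 0]
r1 m[rain→φ4] = [0, 0, 0]
r1 m[rain→φ6] = [0, 0, 0]
r2 m[φ0→snow] = [0, 3, 2]
r2 m[φ0→fog] = [4, 7, 0]
r2 m[φ1→snow] = [3, 2, 6]
r2 m[φ1→rain] = [2, 5, 3]
r2 m[φ2→fog] = [0, 5, 1]
r2 m[φ2→rain] = [5, 0, 0]
r2 m[φ3→snow] = [0, 4, 3]
r2 m[φ3→rain] = [0, 3, 4]
r2 m[φ4→snow] = [0, 0, 0]
r2 m[φ4→rain] = [0, 0, 0]
r2 m[φ5→snow] = [1, 4, 0]
r2 m[φ5→fog] = [1, 1, 0]
r2 m[φ6→fog] = [1, 2, 1]
r2 m[φ6→rain] = [1, 1, 1]
r2 m[snow→φ0] = [4, 10, 9]
r2 m[snow→φ1] = [1, 11, 5]
r2 m[snow→φ3] = [4, 9, 8]
r2 m[snow→φ4] = [4, 13, 11]
r2 m[snow→φ5] = [3, 9, 11]
r2 m[fog→φ0] = [2, 8, 2]
r2 m[fog→φ2] = [6, 10, 1]
r2 m[fog→φ5] = [5, 14, 2]
r2 m[fog→φ6] = [5, 13, 1]
r2 m[rain→φ1] = [6, 4, 5]
r2 m[rain→φ2] = [3, 9, 8]
r2 m[rain→φ3] = [8, 6, 4]
r2 m[rain→φ4] = [8, 9, 8]
r2 m[rain→φ6] = [7, 8, 7]
r3 m[φ0→snow] = [2, 5, 4]
r3 m[φ0→fog] = [11, 13, 4]
r3 m[φ1→snow] = [8, 8, 11]
r3 m[φ1→rain] = [6, 6, 4]
r3 m[φ2→fog] = [8, 8, 9]
r3 m[φ2→rain] = [7, 6, 2]
r3 m[φ3→snow] = [8, 8, 10]
r3 m[φ3→rain] = [4, 7, 10]
r3 m[φ4→snow] = [8, 8, 9]
r3 m[φ4→rain] = [4, 4, 13]
r3 m[φ5→snow] = [6, 6, 2]
r3 m[φ5→fog] = [4, 4, 9]
r3 m[φ6→fog] = [8, 9, 8]
r3 m[φ6→rain] = [2, 5, 5]
r3 m[snow→φ0] = [4, 10, 9]
r3 m[snow→φ1] = [1, 11, 5]
r3 m[snow→φ3] = [4, 9, 8]
r3 m[snow→φ4] = [4, 13, 11]
r3 m[snow→φ5] = [3, 9, 11]
r3 m[fog→φ0] = [2, 8, 2]
r3 m[fog→φ2] = [6, 10, 1]
r3 m[fog→φ5] = [5, 14, 2]
r3 m[fog→φ6] = [5, 13, 1]
r3 m[rain→φ1] = [6, 4, 5]
r3 m[rain→φ2] = [3, 9, 8]
r3 m[rain→φ3] = [8, 6, 4]
r3 m[rain→φ4] = [8, 9, 8]
r3 m[rain→φ6] = [7, 8, 7]
r4 m[φ0→snow] = [2, 5, 4]
r4 m[φ0→fog] = [11, 13, 4]
r4 m[φ1→snow] = [8, 8, 11]
r4 m[φ1→rain] = [6, 6, 4]
r4 m[φ2→fog] = [8, 8, 9]
r4 m[φ2→rain] = [7, 6, 2]
r4 m[φ3→snow] = [8, 8, 10]
r4 m[φ3→rain] = [4, 7, 10]
r4 m[φ4→snow] = [8, 8, 9]
r4 m[φ4→rain] = [4, 4, 13]
r4 m[φ5→snow] = [6, 6, 2]
r4 m[φ5→fog] = [4, 4, 9]
r4 m[φ6→fog] = [8, 9, 8]
r4 m[φ6→rain] = [2, 5, 5]
r4 m[snow→φ0] = [30, 30, 32]
r4 m[snow→φ1] = [24, 27, 25]
r4 m[snow→φ3] = [24, 27, 26]
r4 m[snow→φ4] = [24, 27, 27]
r4 m[snow→φ5] = [26, 29, 34]
r4 m[fog→φ0] = [20, 21, 26]
r4 m[fog→φ2] = [23, 26, 21]
r4 m[fog→φ5] = [27, 30, 21]
r4 m[fog→φ6] = [23, 25, 22]
r4 m[rain→φ1] = [17, 22, 30]
r4 m[rain→φ2] = [16, 22, 32]
r4 m[rain→φ3] = [19, 21, 24]
r4 m[rain→φ4] = [19, 24, 21]
r4 m[rain→φ6] = [21, 23, 29]
r5 m[φ0→snow] = [26, 27, 24]
r5 m[φ0→fog] = [36, 39, 30]
r5 m[φ1→snow] = [22, 19, 26]
r5 m[φ1→rain] = [29, 29, 27]
r5 m[φ2→fog] = [22, 21, 22]
r5 m[φ2→rain] = [27, 23, 22]
r5 m[φ3→snow] = [19, 28, 22]
r5 m[φ3→rain] = [24, 27, 30]
r5 m[φ4→snow] = [19, 21, 23]
r5 m[φ4→rain] = [24, 24, 27]
r5 m[φ5→snow] = [27, 25, 21]
r5 m[φ5→fog] = [27, 27, 32]
r5 m[φ6→fog] = [24, 24, 22]
r5 m[φ6→rain] = [23, 24, 24]
r5 m[snow→φ0] = [30, 30, 32]
r5 m[snow→φ1] = [24, 27, 25]
r5 m[snow→φ3] = [24, 27, 26]
r5 m[snow→φ4] = [24, 27, 27]
r5 m[snow→φ5] = [26, 29, 34]
r5 m[fog→φ0] = [20, 21, 26]
r5 m[fog→φ2] = [23, 26, 21]
r5 m[fog→φ5] = [27, 30, 21]
r5 m[fog→φ6] = [23, 25, 22]
r5 m[rain→φ1] = [17, 22, 30]
r5 m[rain→φ2] = [16, 22, 32]
r5 m[rain→φ3] = [19, 21, 24]
r5 m[rain→φ4] = [19, 24, 21]
r5 m[rain→φ6] = [21, 23, 29]
r6 m[φ0→snow] = [26, 27, 24]
r6 m[φ0→fog] = [36, 39, 30]
r6 m[φ1→snow] = [22, 19, 26]
r6 m[φ1→rain] = [29, 29, 27]
r6 m[φ2→fog] = [22, 21, 22]
r6 m[φ2→rain] = [27, 23, 22]
r6 m[φ3→snow] = [19, 28, 22]
r6 m[φ3→rain] = [24, 27, 30]
r6 m[φ4→snow] = [19, 21, 23]
r6 m[φ4→rain] = [24, 24, 27]
r6 m[φ5→snow] = [27, 25, 21]
r6 m[φ5→fog] = [27, 27, 32]
r6 m[φ6→fog] = [24, 24, 22]
r6 m[φ6→rain] = [23, 24, 24]
r6 m[snow→φ0] = [87, 93, 92]
r6 m[snow→φ1] = [91, 101, 90]
r6 m[snow→φ3] = [94, 92, 94]
r6 m[snow→φ4] = [94, 99, 93]
r6 m[snow→φ5] = [86, 95, 95]
r6 m[fog→φ0] = [73, 72, 76]
r6 m[fog→φ2] = [87, 90, 84]
r6 m[fog→φ5] = [82, 84, 74]
r6 m[fog→φ6] = [85, 87, 84]
r6 m[rain→φ1] = [98, 98, 103]
r6 m[rain→φ2] = [100, 104, 108]
r6 m[rain→φ3] = [103, 100, 100]
r6 m[rain→φ4] = [103, 103, 103]
r6 m[rain→φ6] = [104, 103, 106]
r7 m[φ0→snow] = [76, 79, 77]
r7 m[φ0→fog] = [94, 96, 87]
r7 m[φ1→snow] = [103, 100, 105]
r7 m[φ1→rain] = [96, 96, 94]
r7 m[φ2→fog] = [104, 105, 106]
r7 m[φ2→rain] = [90, 87, 85]
r7 m[φ3→snow] = [103, 104, 106]
r7 m[φ3→rain] = [94, 97, 96]
r7 m[φ4→snow] = [103, 103, 103]
r7 m[φ4→rain] = [94, 93, 97]
r7 m[φ5→snow] = [80, 78, 74]
r7 m[φ5→fog] = [87, 87, 92]
r7 m[φ6→fog] = [104, 107, 105]
r7 m[φ6→rain] = [85, 86, 86]
r7 m[snow→φ0] = [87, 93, 92]
r7 m[snow→φ1] = [91, 101, 90]
r7 m[snow→φ3] = [94, 92, 94]
r7 m[snow→φ4] = [94, 99, 93]
r7 m[snow→φ5] = [86, 95, 95]
r7 m[fog→φ0] = [73, 72, 76]
r7 m[fog→φ2] = [87, 90, 84]
r7 m[fog→φ5] = [82, 84, 74]
r7 m[fog→φ6] = [85, 87, 84]
r7 m[rain→φ1] = [98, 98, 103]
r7 m[rain→φ2] = [100, 104, 108]
r7 m[rain→φ3] = [103, 100, 100]
r7 m[rain→φ4] = [103, 103, 103]
r7 m[rain→φ6] = [104, 103, 106]
r8 m[φ0→snow] = [76, 79, 77]
r8 m[φ0→fog] = [94, 96, 87]
r8 m[φ1→snow] = [103, 100, 105]
r8 m[φ1→rain] = [96, 96, 94]
r8 m[φ2→fog] = [104, 105, 106]
r8 m[φ2→rain] = [90, 87, 85]
r8 m[φ3→snow] = [103, 104, 106]
r8 m[φ3→rain] = [94, 97, 96]
r8 m[φ4→snow] = [103, 103, 103]
r8 m[φ4→rain] = [94, 93, 97]
r8 m[φ5→snow] = [80, 78, 74]
r8 m[φ5→fog] = [87, 87, 92]
r8 m[φ6→fog] = [104, 107, 105]
r8 m[φ6→rain] = [85, 86, 86]
r8 m[snow→φ0] = [389, 385, 388]
r8 m[snow→φ1] = [362, 364, 360]
r8 m[snow→φ3] = [362, 360, 359]
r8 m[snow→φ4] = [362, 361, 362]
r8 m[snow→φ5] = [385, 386, 391]
r8 m[fog→φ0] = [295, 299, 303]
r8 m[fog→φ2] = [285, 290, 284]
r8 m[fog→φ5] = [302, 308, 298]
r8 m[fog→φ6] = [285, 288, 285]
r8 m[rain→φ1] = [363, 363, 364]
r8 m[rain→φ2] = [369, 372, 373]
r8 m[rain→φ3] = [365, 362, 362]
r8 m[rain→φ4] = [365, 366, 361]
r8 m[rain→φ6] = [374, 373, 372]

message @ round 8 = [94, 93, 97]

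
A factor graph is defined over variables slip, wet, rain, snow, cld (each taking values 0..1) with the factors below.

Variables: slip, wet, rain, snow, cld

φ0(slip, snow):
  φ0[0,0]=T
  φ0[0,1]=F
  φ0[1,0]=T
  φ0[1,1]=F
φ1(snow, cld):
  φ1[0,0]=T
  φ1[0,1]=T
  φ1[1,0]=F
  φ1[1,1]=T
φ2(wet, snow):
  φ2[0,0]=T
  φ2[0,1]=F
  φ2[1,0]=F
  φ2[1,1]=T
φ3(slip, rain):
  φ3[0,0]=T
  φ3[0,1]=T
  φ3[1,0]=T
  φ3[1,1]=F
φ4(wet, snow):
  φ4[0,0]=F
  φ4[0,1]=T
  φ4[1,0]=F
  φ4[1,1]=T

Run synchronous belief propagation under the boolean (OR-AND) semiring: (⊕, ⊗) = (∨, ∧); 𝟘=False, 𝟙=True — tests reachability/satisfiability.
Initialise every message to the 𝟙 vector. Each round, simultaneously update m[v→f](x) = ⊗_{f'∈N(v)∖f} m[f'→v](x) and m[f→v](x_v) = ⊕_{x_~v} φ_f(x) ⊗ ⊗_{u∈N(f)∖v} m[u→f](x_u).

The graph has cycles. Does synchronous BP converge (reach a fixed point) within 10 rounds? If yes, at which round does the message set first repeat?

CONVERGED at round 7

init: all messages = 𝟙 over 2 values
r1 m[φ0→slip] = [T, T]
r1 m[φ0→snow] = [T, F]
r1 m[φ1→snow] = [T, T]
r1 m[φ1→cld] = [T, T]
r1 m[φ2→wet] = [T, T]
r1 m[φ2→snow] = [T, T]
r1 m[φ3→slip] = [T, T]
r1 m[φ3→rain] = [T, T]
r1 m[φ4→wet] = [T, T]
r1 m[φ4→snow] = [F, T]
r1 m[slip→φ0] = [T, T]
r1 m[slip→φ3] = [T, T]
r1 m[wet→φ2] = [T, T]
r1 m[wet→φ4] = [T, T]
r1 m[rain→φ3] = [T, T]
r1 m[snow→φ0] = [T, T]
r1 m[snow→φ1] = [T, T]
r1 m[snow→φ2] = [T, T]
r1 m[snow→φ4] = [T, T]
r1 m[cld→φ1] = [T, T]
r2 m[φ0→slip] = [T, T]
r2 m[φ0→snow] = [T, F]
r2 m[φ1→snow] = [T, T]
r2 m[φ1→cld] = [T, T]
r2 m[φ2→wet] = [T, T]
r2 m[φ2→snow] = [T, T]
r2 m[φ3→slip] = [T, T]
r2 m[φ3→rain] = [T, T]
r2 m[φ4→wet] = [T, T]
r2 m[φ4→snow] = [F, T]
r2 m[slip→φ0] = [T, T]
r2 m[slip→φ3] = [T, T]
r2 m[wet→φ2] = [T, T]
r2 m[wet→φ4] = [T, T]
r2 m[rain→φ3] = [T, T]
r2 m[snow→φ0] = [F, T]
r2 m[snow→φ1] = [F, F]
r2 m[snow→φ2] = [F, F]
r2 m[snow→φ4] = [T, F]
r2 m[cld→φ1] = [T, T]
r3 m[φ0→slip] = [F, F]
r3 m[φ0→snow] = [T, F]
r3 m[φ1→snow] = [T, T]
r3 m[φ1→cld] = [F, F]
r3 m[φ2→wet] = [F, F]
r3 m[φ2→snow] = [T, T]
r3 m[φ3→slip] = [T, T]
r3 m[φ3→rain] = [T, T]
r3 m[φ4→wet] = [F, F]
r3 m[φ4→snow] = [F, T]
r3 m[slip→φ0] = [T, T]
r3 m[slip→φ3] = [T, T]
r3 m[wet→φ2] = [T, T]
r3 m[wet→φ4] = [T, T]
r3 m[rain→φ3] = [T, T]
r3 m[snow→φ0] = [F, T]
r3 m[snow→φ1] = [F, F]
r3 m[snow→φ2] = [F, F]
r3 m[snow→φ4] = [T, F]
r3 m[cld→φ1] = [T, T]
r4 m[φ0→slip] = [F, F]
r4 m[φ0→snow] = [T, F]
r4 m[φ1→snow] = [T, T]
r4 m[φ1→cld] = [F, F]
r4 m[φ2→wet] = [F, F]
r4 m[φ2→snow] = [T, T]
r4 m[φ3→slip] = [T, T]
r4 m[φ3→rain] = [T, T]
r4 m[φ4→wet] = [F, F]
r4 m[φ4→snow] = [F, T]
r4 m[slip→φ0] = [T, T]
r4 m[slip→φ3] = [F, F]
r4 m[wet→φ2] = [F, F]
r4 m[wet→φ4] = [F, F]
r4 m[rain→φ3] = [T, T]
r4 m[snow→φ0] = [F, T]
r4 m[snow→φ1] = [F, F]
r4 m[snow→φ2] = [F, F]
r4 m[snow→φ4] = [T, F]
r4 m[cld→φ1] = [T, T]
r5 m[φ0→slip] = [F, F]
r5 m[φ0→snow] = [T, F]
r5 m[φ1→snow] = [T, T]
r5 m[φ1→cld] = [F, F]
r5 m[φ2→wet] = [F, F]
r5 m[φ2→snow] = [F, F]
r5 m[φ3→slip] = [T, T]
r5 m[φ3→rain] = [F, F]
r5 m[φ4→wet] = [F, F]
r5 m[φ4→snow] = [F, F]
r5 m[slip→φ0] = [T, T]
r5 m[slip→φ3] = [F, F]
r5 m[wet→φ2] = [F, F]
r5 m[wet→φ4] = [F, F]
r5 m[rain→φ3] = [T, T]
r5 m[snow→φ0] = [F, T]
r5 m[snow→φ1] = [F, F]
r5 m[snow→φ2] = [F, F]
r5 m[snow→φ4] = [T, F]
r5 m[cld→φ1] = [T, T]
r6 m[φ0→slip] = [F, F]
r6 m[φ0→snow] = [T, F]
r6 m[φ1→snow] = [T, T]
r6 m[φ1→cld] = [F, F]
r6 m[φ2→wet] = [F, F]
r6 m[φ2→snow] = [F, F]
r6 m[φ3→slip] = [T, T]
r6 m[φ3→rain] = [F, F]
r6 m[φ4→wet] = [F, F]
r6 m[φ4→snow] = [F, F]
r6 m[slip→φ0] = [T, T]
r6 m[slip→φ3] = [F, F]
r6 m[wet→φ2] = [F, F]
r6 m[wet→φ4] = [F, F]
r6 m[rain→φ3] = [T, T]
r6 m[snow→φ0] = [F, F]
r6 m[snow→φ1] = [F, F]
r6 m[snow→φ2] = [F, F]
r6 m[snow→φ4] = [F, F]
r6 m[cld→φ1] = [T, T]
r7 m[φ0→slip] = [F, F]
r7 m[φ0→snow] = [T, F]
r7 m[φ1→snow] = [T, T]
r7 m[φ1→cld] = [F, F]
r7 m[φ2→wet] = [F, F]
r7 m[φ2→snow] = [F, F]
r7 m[φ3→slip] = [T, T]
r7 m[φ3→rain] = [F, F]
r7 m[φ4→wet] = [F, F]
r7 m[φ4→snow] = [F, F]
r7 m[slip→φ0] = [T, T]
r7 m[slip→φ3] = [F, F]
r7 m[wet→φ2] = [F, F]
r7 m[wet→φ4] = [F, F]
r7 m[rain→φ3] = [T, T]
r7 m[snow→φ0] = [F, F]
r7 m[snow→φ1] = [F, F]
r7 m[snow→φ2] = [F, F]
r7 m[snow→φ4] = [F, F]
r7 m[cld→φ1] = [T, T]
fixed point reached at round 7
messages reach a fixed point at round 7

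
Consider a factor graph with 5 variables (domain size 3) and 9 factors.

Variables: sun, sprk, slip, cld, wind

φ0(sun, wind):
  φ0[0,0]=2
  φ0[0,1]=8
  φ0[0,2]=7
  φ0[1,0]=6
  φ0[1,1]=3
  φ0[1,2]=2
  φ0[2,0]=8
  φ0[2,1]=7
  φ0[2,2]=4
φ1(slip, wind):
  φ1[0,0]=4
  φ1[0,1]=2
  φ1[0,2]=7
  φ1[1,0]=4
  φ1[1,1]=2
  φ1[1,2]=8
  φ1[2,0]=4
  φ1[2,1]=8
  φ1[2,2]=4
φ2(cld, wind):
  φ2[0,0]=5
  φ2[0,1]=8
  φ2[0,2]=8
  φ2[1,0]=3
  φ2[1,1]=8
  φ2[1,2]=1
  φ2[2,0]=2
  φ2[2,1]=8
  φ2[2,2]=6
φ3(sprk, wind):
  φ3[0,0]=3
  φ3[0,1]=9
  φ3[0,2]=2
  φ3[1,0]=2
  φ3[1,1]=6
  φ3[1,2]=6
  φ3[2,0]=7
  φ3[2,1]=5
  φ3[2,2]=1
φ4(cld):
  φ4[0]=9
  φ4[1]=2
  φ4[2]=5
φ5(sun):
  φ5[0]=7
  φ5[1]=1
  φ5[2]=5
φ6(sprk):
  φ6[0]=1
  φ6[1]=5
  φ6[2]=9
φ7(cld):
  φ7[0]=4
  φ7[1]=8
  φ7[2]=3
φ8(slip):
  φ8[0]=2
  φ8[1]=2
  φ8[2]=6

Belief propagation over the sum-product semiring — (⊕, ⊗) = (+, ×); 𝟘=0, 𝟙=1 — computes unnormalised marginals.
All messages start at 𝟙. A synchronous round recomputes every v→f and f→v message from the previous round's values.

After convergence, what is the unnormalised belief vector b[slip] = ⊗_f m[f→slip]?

init: all messages = 𝟙 over 3 values
r1 m[φ0→sun] = [17, 11, 19]
r1 m[φ0→wind] = [16, 18, 13]
r1 m[φ1→slip] = [13, 14, 16]
r1 m[φ1→wind] = [12, 12, 19]
r1 m[φ2→cld] = [21, 12, 16]
r1 m[φ2→wind] = [10, 24, 15]
r1 m[φ3→sprk] = [14, 14, 13]
r1 m[φ3→wind] = [12, 20, 9]
r1 m[φ4→cld] = [9, 2, 5]
r1 m[φ5→sun] = [7, 1, 5]
r1 m[φ6→sprk] = [1, 5, 9]
r1 m[φ7→cld] = [4, 8, 3]
r1 m[φ8→slip] = [2, 2, 6]
r1 m[sun→φ0] = [1, 1, 1]
r1 m[sun→φ5] = [1, 1, 1]
r1 m[sprk→φ3] = [1, 1, 1]
r1 m[sprk→φ6] = [1, 1, 1]
r1 m[slip→φ1] = [1, 1, 1]
r1 m[slip→φ8] = [1, 1, 1]
r1 m[cld→φ2] = [1, 1, 1]
r1 m[cld→φ4] = [1, 1, 1]
r1 m[cld→φ7] = [1, 1, 1]
r1 m[wind→φ0] = [1, 1, 1]
r1 m[wind→φ1] = [1, 1, 1]
r1 m[wind→φ2] = [1, 1, 1]
r1 m[wind→φ3] = [1, 1, 1]
r2 m[φ0→sun] = [17, 11, 19]
r2 m[φ0→wind] = [16, 18, 13]
r2 m[φ1→slip] = [13, 14, 16]
r2 m[φ1→wind] = [12, 12, 19]
r2 m[φ2→cld] = [21, 12, 16]
r2 m[φ2→wind] = [10, 24, 15]
r2 m[φ3→sprk] = [14, 14, 13]
r2 m[φ3→wind] = [12, 20, 9]
r2 m[φ4→cld] = [9, 2, 5]
r2 m[φ5→sun] = [7, 1, 5]
r2 m[φ6→sprk] = [1, 5, 9]
r2 m[φ7→cld] = [4, 8, 3]
r2 m[φ8→slip] = [2, 2, 6]
r2 m[sun→φ0] = [7, 1, 5]
r2 m[sun→φ5] = [17, 11, 19]
r2 m[sprk→φ3] = [1, 5, 9]
r2 m[sprk→φ6] = [14, 14, 13]
r2 m[slip→φ1] = [2, 2, 6]
r2 m[slip→φ8] = [13, 14, 16]
r2 m[cld→φ2] = [36, 16, 15]
r2 m[cld→φ4] = [84, 96, 48]
r2 m[cld→φ7] = [189, 24, 80]
r2 m[wind→φ0] = [1440, 5760, 2565]
r2 m[wind→φ1] = [1920, 8640, 1755]
r2 m[wind→φ2] = [2304, 4320, 2223]
r2 m[wind→φ3] = [1920, 5184, 3705]
r3 m[φ0→sun] = [66915, 31050, 62100]
r3 m[φ0→wind] = [60, 94, 71]
r3 m[φ1→slip] = [37245, 39000, 83820]
r3 m[φ1→wind] = [40, 56, 54]
r3 m[φ2→cld] = [63864, 43695, 52506]
r3 m[φ2→wind] = [258, 536, 394]
r3 m[φ3→sprk] = [59826, 57174, 43065]
r3 m[φ3→wind] = [76, 84, 41]
r3 m[φ4→cld] = [9, 2, 5]
r3 m[φ5→sun] = [7, 1, 5]
r3 m[φ6→sprk] = [1, 5, 9]
r3 m[φ7→cld] = [4, 8, 3]
r3 m[φ8→slip] = [2, 2, 6]
r3 m[sun→φ0] = [7, 1, 5]
r3 m[sun→φ5] = [17, 11, 19]
r3 m[sprk→φ3] = [1, 5, 9]
r3 m[sprk→φ6] = [14, 14, 13]
r3 m[slip→φ1] = [2, 2, 6]
r3 m[slip→φ8] = [13, 14, 16]
r3 m[cld→φ2] = [36, 16, 15]
r3 m[cld→φ4] = [84, 96, 48]
r3 m[cld→φ7] = [189, 24, 80]
r3 m[wind→φ0] = [1440, 5760, 2565]
r3 m[wind→φ1] = [1920, 8640, 1755]
r3 m[wind→φ2] = [2304, 4320, 2223]
r3 m[wind→φ3] = [1920, 5184, 3705]
r4 m[φ0→sun] = [66915, 31050, 62100]
r4 m[φ0→wind] = [60, 94, 71]
r4 m[φ1→slip] = [37245, 39000, 83820]
r4 m[φ1→wind] = [40, 56, 54]
r4 m[φ2→cld] = [63864, 43695, 52506]
r4 m[φ2→wind] = [258, 536, 394]
r4 m[φ3→sprk] = [59826, 57174, 43065]
r4 m[φ3→wind] = [76, 84, 41]
r4 m[φ4→cld] = [9, 2, 5]
r4 m[φ5→sun] = [7, 1, 5]
r4 m[φ6→sprk] = [1, 5, 9]
r4 m[φ7→cld] = [4, 8, 3]
r4 m[φ8→slip] = [2, 2, 6]
r4 m[sun→φ0] = [7, 1, 5]
r4 m[sun→φ5] = [66915, 31050, 62100]
r4 m[sprk→φ3] = [1, 5, 9]
r4 m[sprk→φ6] = [59826, 57174, 43065]
r4 m[slip→φ1] = [2, 2, 6]
r4 m[slip→φ8] = [37245, 39000, 83820]
r4 m[cld→φ2] = [36, 16, 15]
r4 m[cld→φ4] = [255456, 349560, 157518]
r4 m[cld→φ7] = [574776, 87390, 262530]
r4 m[wind→φ0] = [784320, 2521344, 872316]
r4 m[wind→φ1] = [1176480, 4232256, 1146934]
r4 m[wind→φ2] = [182400, 442176, 157194]
r4 m[wind→φ3] = [619200, 2821504, 1510596]
r5 m[φ0→sun] = [27845604, 14014584, 27413232]
r5 m[φ0→wind] = [60, 94, 71]
r5 m[φ1→slip] = [21198970, 22345904, 43151704]
r5 m[φ1→wind] = [40, 56, 54]
r5 m[φ2→cld] = [5706960, 4241802, 4845372]
r5 m[φ2→wind] = [258, 536, 394]
r5 m[φ3→sprk] = [30272328, 27231000, 19952516]
r5 m[φ3→wind] = [76, 84, 41]
r5 m[φ4→cld] = [9, 2, 5]
r5 m[φ5→sun] = [7, 1, 5]
r5 m[φ6→sprk] = [1, 5, 9]
r5 m[φ7→cld] = [4, 8, 3]
r5 m[φ8→slip] = [2, 2, 6]
r5 m[sun→φ0] = [7, 1, 5]
r5 m[sun→φ5] = [66915, 31050, 62100]
r5 m[sprk→φ3] = [1, 5, 9]
r5 m[sprk→φ6] = [59826, 57174, 43065]
r5 m[slip→φ1] = [2, 2, 6]
r5 m[slip→φ8] = [37245, 39000, 83820]
r5 m[cld→φ2] = [36, 16, 15]
r5 m[cld→φ4] = [255456, 349560, 157518]
r5 m[cld→φ7] = [574776, 87390, 262530]
r5 m[wind→φ0] = [784320, 2521344, 872316]
r5 m[wind→φ1] = [1176480, 4232256, 1146934]
r5 m[wind→φ2] = [182400, 442176, 157194]
r5 m[wind→φ3] = [619200, 2821504, 1510596]
r6 m[φ0→sun] = [27845604, 14014584, 27413232]
r6 m[φ0→wind] = [60, 94, 71]
r6 m[φ1→slip] = [21198970, 22345904, 43151704]
r6 m[φ1→wind] = [40, 56, 54]
r6 m[φ2→cld] = [5706960, 4241802, 4845372]
r6 m[φ2→wind] = [258, 536, 394]
r6 m[φ3→sprk] = [30272328, 27231000, 19952516]
r6 m[φ3→wind] = [76, 84, 41]
r6 m[φ4→cld] = [9, 2, 5]
r6 m[φ5→sun] = [7, 1, 5]
r6 m[φ6→sprk] = [1, 5, 9]
r6 m[φ7→cld] = [4, 8, 3]
r6 m[φ8→slip] = [2, 2, 6]
r6 m[sun→φ0] = [7, 1, 5]
r6 m[sun→φ5] = [27845604, 14014584, 27413232]
r6 m[sprk→φ3] = [1, 5, 9]
r6 m[sprk→φ6] = [30272328, 27231000, 19952516]
r6 m[slip→φ1] = [2, 2, 6]
r6 m[slip→φ8] = [21198970, 22345904, 43151704]
r6 m[cld→φ2] = [36, 16, 15]
r6 m[cld→φ4] = [22827840, 33934416, 14536116]
r6 m[cld→φ7] = [51362640, 8483604, 24226860]
r6 m[wind→φ0] = [784320, 2521344, 872316]
r6 m[wind→φ1] = [1176480, 4232256, 1146934]
r6 m[wind→φ2] = [182400, 442176, 157194]
r6 m[wind→φ3] = [619200, 2821504, 1510596]
r7 m[φ0→sun] = [27845604, 14014584, 27413232]
r7 m[φ0→wind] = [60, 94, 71]
r7 m[φ1→slip] = [21198970, 22345904, 43151704]
r7 m[φ1→wind] = [40, 56, 54]
r7 m[φ2→cld] = [5706960, 4241802, 4845372]
r7 m[φ2→wind] = [258, 536, 394]
r7 m[φ3→sprk] = [30272328, 27231000, 19952516]
r7 m[φ3→wind] = [76, 84, 41]
r7 m[φ4→cld] = [9, 2, 5]
r7 m[φ5→sun] = [7, 1, 5]
r7 m[φ6→sprk] = [1, 5, 9]
r7 m[φ7→cld] = [4, 8, 3]
r7 m[φ8→slip] = [2, 2, 6]
r7 m[sun→φ0] = [7, 1, 5]
r7 m[sun→φ5] = [27845604, 14014584, 27413232]
r7 m[sprk→φ3] = [1, 5, 9]
r7 m[sprk→φ6] = [30272328, 27231000, 19952516]
r7 m[slip→φ1] = [2, 2, 6]
r7 m[slip→φ8] = [21198970, 22345904, 43151704]
r7 m[cld→φ2] = [36, 16, 15]
r7 m[cld→φ4] = [22827840, 33934416, 14536116]
r7 m[cld→φ7] = [51362640, 8483604, 24226860]
r7 m[wind→φ0] = [784320, 2521344, 872316]
r7 m[wind→φ1] = [1176480, 4232256, 1146934]
r7 m[wind→φ2] = [182400, 442176, 157194]
r7 m[wind→φ3] = [619200, 2821504, 1510596]
fixed point reached at round 7
b[slip] = ⊗ incoming = [42397940, 44691808, 258910224]

b[slip] = [42397940, 44691808, 258910224]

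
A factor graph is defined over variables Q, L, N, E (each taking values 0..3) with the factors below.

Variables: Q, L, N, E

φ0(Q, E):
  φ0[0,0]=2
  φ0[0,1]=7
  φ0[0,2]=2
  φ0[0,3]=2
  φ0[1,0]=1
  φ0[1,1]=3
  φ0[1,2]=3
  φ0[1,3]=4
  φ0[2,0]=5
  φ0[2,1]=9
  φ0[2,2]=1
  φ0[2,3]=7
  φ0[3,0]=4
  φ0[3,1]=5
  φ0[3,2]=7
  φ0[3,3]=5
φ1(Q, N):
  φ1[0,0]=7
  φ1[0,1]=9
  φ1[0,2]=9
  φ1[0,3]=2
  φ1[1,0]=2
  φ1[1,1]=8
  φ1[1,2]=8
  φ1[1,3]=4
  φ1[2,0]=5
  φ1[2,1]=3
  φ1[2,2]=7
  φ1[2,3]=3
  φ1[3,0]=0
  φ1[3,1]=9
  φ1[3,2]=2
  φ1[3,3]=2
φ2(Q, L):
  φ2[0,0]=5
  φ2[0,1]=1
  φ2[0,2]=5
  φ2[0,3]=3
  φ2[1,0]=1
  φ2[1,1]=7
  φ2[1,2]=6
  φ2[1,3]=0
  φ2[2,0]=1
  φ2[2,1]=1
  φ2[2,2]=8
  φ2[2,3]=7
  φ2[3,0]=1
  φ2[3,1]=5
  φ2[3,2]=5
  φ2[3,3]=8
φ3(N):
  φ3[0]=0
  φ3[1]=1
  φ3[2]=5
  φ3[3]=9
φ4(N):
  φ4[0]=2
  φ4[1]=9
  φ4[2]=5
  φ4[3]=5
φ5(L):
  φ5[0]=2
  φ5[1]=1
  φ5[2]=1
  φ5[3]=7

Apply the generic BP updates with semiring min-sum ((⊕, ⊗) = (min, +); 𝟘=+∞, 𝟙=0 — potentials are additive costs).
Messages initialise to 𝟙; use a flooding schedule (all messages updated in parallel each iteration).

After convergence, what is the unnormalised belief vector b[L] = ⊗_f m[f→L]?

init: all messages = 𝟙 over 4 values
r1 m[φ0→Q] = [2, 1, 1, 4]
r1 m[φ0→E] = [1, 3, 1, 2]
r1 m[φ1→Q] = [2, 2, 3, 0]
r1 m[φ1→N] = [0, 3, 2, 2]
r1 m[φ2→Q] = [1, 0, 1, 1]
r1 m[φ2→L] = [1, 1, 5, 0]
r1 m[φ3→N] = [0, 1, 5, 9]
r1 m[φ4→N] = [2, 9, 5, 5]
r1 m[φ5→L] = [2, 1, 1, 7]
r1 m[Q→φ0] = [0, 0, 0, 0]
r1 m[Q→φ1] = [0, 0, 0, 0]
r1 m[Q→φ2] = [0, 0, 0, 0]
r1 m[L→φ2] = [0, 0, 0, 0]
r1 m[L→φ5] = [0, 0, 0, 0]
r1 m[N→φ1] = [0, 0, 0, 0]
r1 m[N→φ3] = [0, 0, 0, 0]
r1 m[N→φ4] = [0, 0, 0, 0]
r1 m[E→φ0] = [0, 0, 0, 0]
r2 m[φ0→Q] = [2, 1, 1, 4]
r2 m[φ0→E] = [1, 3, 1, 2]
r2 m[φ1→Q] = [2, 2, 3, 0]
r2 m[φ1→N] = [0, 3, 2, 2]
r2 m[φ2→Q] = [1, 0, 1, 1]
r2 m[φ2→L] = [1, 1, 5, 0]
r2 m[φ3→N] = [0, 1, 5, 9]
r2 m[φ4→N] = [2, 9, 5, 5]
r2 m[φ5→L] = [2, 1, 1, 7]
r2 m[Q→φ0] = [3, 2, 4, 1]
r2 m[Q→φ1] = [3, 1, 2, 5]
r2 m[Q→φ2] = [4, 3, 4, 4]
r2 m[L→φ2] = [2, 1, 1, 7]
r2 m[L→φ5] = [1, 1, 5, 0]
r2 m[N→φ1] = [2, 10, 10, 14]
r2 m[N→φ3] = [2, 12, 7, 7]
r2 m[N→φ4] = [0, 4, 7, 11]
r2 m[E→φ0] = [0, 0, 0, 0]
r3 m[φ0→Q] = [2, 1, 1, 4]
r3 m[φ0→E] = [3, 5, 5, 5]
r3 m[φ1→Q] = [9, 4, 7, 2]
r3 m[φ1→N] = [3, 5, 7, 5]
r3 m[φ2→Q] = [2, 3, 2, 3]
r3 m[φ2→L] = [4, 5, 9, 3]
r3 m[φ3→N] = [0, 1, 5, 9]
r3 m[φ4→N] = [2, 9, 5, 5]
r3 m[φ5→L] = [2, 1, 1, 7]
r3 m[Q→φ0] = [3, 2, 4, 1]
r3 m[Q→φ1] = [3, 1, 2, 5]
r3 m[Q→φ2] = [4, 3, 4, 4]
r3 m[L→φ2] = [2, 1, 1, 7]
r3 m[L→φ5] = [1, 1, 5, 0]
r3 m[N→φ1] = [2, 10, 10, 14]
r3 m[N→φ3] = [2, 12, 7, 7]
r3 m[N→φ4] = [0, 4, 7, 11]
r3 m[E→φ0] = [0, 0, 0, 0]
r4 m[φ0→Q] = [2, 1, 1, 4]
r4 m[φ0→E] = [3, 5, 5, 5]
r4 m[φ1→Q] = [9, 4, 7, 2]
r4 m[φ1→N] = [3, 5, 7, 5]
r4 m[φ2→Q] = [2, 3, 2, 3]
r4 m[φ2→L] = [4, 5, 9, 3]
r4 m[φ3→N] = [0, 1, 5, 9]
r4 m[φ4→N] = [2, 9, 5, 5]
r4 m[φ5→L] = [2, 1, 1, 7]
r4 m[Q→φ0] = [11, 7, 9, 5]
r4 m[Q→φ1] = [4, 4, 3, 7]
r4 m[Q→φ2] = [11, 5, 8, 6]
r4 m[L→φ2] = [2, 1, 1, 7]
r4 m[L→φ5] = [4, 5, 9, 3]
r4 m[N→φ1] = [2, 10, 10, 14]
r4 m[N→φ3] = [5, 14, 12, 10]
r4 m[N→φ4] = [3, 6, 12, 14]
r4 m[E→φ0] = [0, 0, 0, 0]
r5 m[φ0→Q] = [2, 1, 1, 4]
r5 m[φ0→E] = [8, 10, 10, 10]
r5 m[φ1→Q] = [9, 4, 7, 2]
r5 m[φ1→N] = [6, 6, 9, 6]
r5 m[φ2→Q] = [2, 3, 2, 3]
r5 m[φ2→L] = [6, 9, 11, 5]
r5 m[φ3→N] = [0, 1, 5, 9]
r5 m[φ4→N] = [2, 9, 5, 5]
r5 m[φ5→L] = [2, 1, 1, 7]
r5 m[Q→φ0] = [11, 7, 9, 5]
r5 m[Q→φ1] = [4, 4, 3, 7]
r5 m[Q→φ2] = [11, 5, 8, 6]
r5 m[L→φ2] = [2, 1, 1, 7]
r5 m[L→φ5] = [4, 5, 9, 3]
r5 m[N→φ1] = [2, 10, 10, 14]
r5 m[N→φ3] = [5, 14, 12, 10]
r5 m[N→φ4] = [3, 6, 12, 14]
r5 m[E→φ0] = [0, 0, 0, 0]
r6 m[φ0→Q] = [2, 1, 1, 4]
r6 m[φ0→E] = [8, 10, 10, 10]
r6 m[φ1→Q] = [9, 4, 7, 2]
r6 m[φ1→N] = [6, 6, 9, 6]
r6 m[φ2→Q] = [2, 3, 2, 3]
r6 m[φ2→L] = [6, 9, 11, 5]
r6 m[φ3→N] = [0, 1, 5, 9]
r6 m[φ4→N] = [2, 9, 5, 5]
r6 m[φ5→L] = [2, 1, 1, 7]
r6 m[Q→φ0] = [11, 7, 9, 5]
r6 m[Q→φ1] = [4, 4, 3, 7]
r6 m[Q→φ2] = [11, 5, 8, 6]
r6 m[L→φ2] = [2, 1, 1, 7]
r6 m[L→φ5] = [6, 9, 11, 5]
r6 m[N→φ1] = [2, 10, 10, 14]
r6 m[N→φ3] = [8, 15, 14, 11]
r6 m[N→φ4] = [6, 7, 14, 15]
r6 m[E→φ0] = [0, 0, 0, 0]
r7 m[φ0→Q] = [2, 1, 1, 4]
r7 m[φ0→E] = [8, 10, 10, 10]
r7 m[φ1→Q] = [9, 4, 7, 2]
r7 m[φ1→N] = [6, 6, 9, 6]
r7 m[φ2→Q] = [2, 3, 2, 3]
r7 m[φ2→L] = [6, 9, 11, 5]
r7 m[φ3→N] = [0, 1, 5, 9]
r7 m[φ4→N] = [2, 9, 5, 5]
r7 m[φ5→L] = [2, 1, 1, 7]
r7 m[Q→φ0] = [11, 7, 9, 5]
r7 m[Q→φ1] = [4, 4, 3, 7]
r7 m[Q→φ2] = [11, 5, 8, 6]
r7 m[L→φ2] = [2, 1, 1, 7]
r7 m[L→φ5] = [6, 9, 11, 5]
r7 m[N→φ1] = [2, 10, 10, 14]
r7 m[N→φ3] = [8, 15, 14, 11]
r7 m[N→φ4] = [6, 7, 14, 15]
r7 m[E→φ0] = [0, 0, 0, 0]
fixed point reached at round 7
b[L] = ⊗ incoming = [8, 10, 12, 12]

b[L] = [8, 10, 12, 12]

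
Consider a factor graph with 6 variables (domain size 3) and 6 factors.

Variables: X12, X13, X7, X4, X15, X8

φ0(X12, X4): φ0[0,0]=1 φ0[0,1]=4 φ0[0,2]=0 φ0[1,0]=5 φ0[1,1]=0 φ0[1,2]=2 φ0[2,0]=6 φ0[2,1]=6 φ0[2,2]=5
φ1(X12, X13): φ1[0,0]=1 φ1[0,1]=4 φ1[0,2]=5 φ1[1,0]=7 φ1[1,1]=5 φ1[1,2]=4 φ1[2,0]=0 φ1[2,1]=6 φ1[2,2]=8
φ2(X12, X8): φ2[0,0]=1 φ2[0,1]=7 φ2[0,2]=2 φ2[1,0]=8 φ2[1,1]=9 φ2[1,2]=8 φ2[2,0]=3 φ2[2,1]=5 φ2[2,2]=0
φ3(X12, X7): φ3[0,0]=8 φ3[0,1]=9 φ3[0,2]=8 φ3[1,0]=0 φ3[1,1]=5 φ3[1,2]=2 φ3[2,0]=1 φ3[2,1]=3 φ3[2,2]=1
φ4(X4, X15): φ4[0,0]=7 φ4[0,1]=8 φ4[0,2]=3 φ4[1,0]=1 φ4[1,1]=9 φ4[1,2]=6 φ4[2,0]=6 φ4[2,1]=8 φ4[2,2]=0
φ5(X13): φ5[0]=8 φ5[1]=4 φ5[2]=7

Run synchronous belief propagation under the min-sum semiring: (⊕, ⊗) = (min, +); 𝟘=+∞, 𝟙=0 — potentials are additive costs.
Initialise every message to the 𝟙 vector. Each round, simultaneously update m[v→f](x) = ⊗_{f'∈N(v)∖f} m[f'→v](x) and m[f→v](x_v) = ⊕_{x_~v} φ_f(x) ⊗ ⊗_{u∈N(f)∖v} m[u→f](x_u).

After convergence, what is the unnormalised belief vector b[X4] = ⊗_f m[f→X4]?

init: all messages = 𝟙 over 3 values
r1 m[φ0→X12] = [0, 0, 5]
r1 m[φ0→X4] = [1, 0, 0]
r1 m[φ1→X12] = [1, 4, 0]
r1 m[φ1→X13] = [0, 4, 4]
r1 m[φ2→X12] = [1, 8, 0]
r1 m[φ2→X8] = [1, 5, 0]
r1 m[φ3→X12] = [8, 0, 1]
r1 m[φ3→X7] = [0, 3, 1]
r1 m[φ4→X4] = [3, 1, 0]
r1 m[φ4→X15] = [1, 8, 0]
r1 m[φ5→X13] = [8, 4, 7]
r1 m[X12→φ0] = [0, 0, 0]
r1 m[X12→φ1] = [0, 0, 0]
r1 m[X12→φ2] = [0, 0, 0]
r1 m[X12→φ3] = [0, 0, 0]
r1 m[X13→φ1] = [0, 0, 0]
r1 m[X13→φ5] = [0, 0, 0]
r1 m[X7→φ3] = [0, 0, 0]
r1 m[X4→φ0] = [0, 0, 0]
r1 m[X4→φ4] = [0, 0, 0]
r1 m[X15→φ4] = [0, 0, 0]
r1 m[X8→φ2] = [0, 0, 0]
r2 m[φ0→X12] = [0, 0, 5]
r2 m[φ0→X4] = [1, 0, 0]
r2 m[φ1→X12] = [1, 4, 0]
r2 m[φ1→X13] = [0, 4, 4]
r2 m[φ2→X12] = [1, 8, 0]
r2 m[φ2→X8] = [1, 5, 0]
r2 m[φ3→X12] = [8, 0, 1]
r2 m[φ3→X7] = [0, 3, 1]
r2 m[φ4→X4] = [3, 1, 0]
r2 m[φ4→X15] = [1, 8, 0]
r2 m[φ5→X13] = [8, 4, 7]
r2 m[X12→φ0] = [10, 12, 1]
r2 m[X12→φ1] = [9, 8, 6]
r2 m[X12→φ2] = [9, 4, 6]
r2 m[X12→φ3] = [2, 12, 5]
r2 m[X13→φ1] = [8, 4, 7]
r2 m[X13→φ5] = [0, 4, 4]
r2 m[X7→φ3] = [0, 0, 0]
r2 m[X4→φ0] = [3, 1, 0]
r2 m[X4→φ4] = [1, 0, 0]
r2 m[X15→φ4] = [0, 0, 0]
r2 m[X8→φ2] = [0, 0, 0]
r3 m[φ0→X12] = [0, 1, 5]
r3 m[φ0→X4] = [7, 7, 6]
r3 m[φ1→X12] = [8, 9, 8]
r3 m[φ1→X13] = [6, 12, 12]
r3 m[φ2→X12] = [1, 8, 0]
r3 m[φ2→X8] = [9, 11, 6]
r3 m[φ3→X12] = [8, 0, 1]
r3 m[φ3→X7] = [6, 8, 6]
r3 m[φ4→X4] = [3, 1, 0]
r3 m[φ4→X15] = [1, 8, 0]
r3 m[φ5→X13] = [8, 4, 7]
r3 m[X12→φ0] = [10, 12, 1]
r3 m[X12→φ1] = [9, 8, 6]
r3 m[X12→φ2] = [9, 4, 6]
r3 m[X12→φ3] = [2, 12, 5]
r3 m[X13→φ1] = [8, 4, 7]
r3 m[X13→φ5] = [0, 4, 4]
r3 m[X7→φ3] = [0, 0, 0]
r3 m[X4→φ0] = [3, 1, 0]
r3 m[X4→φ4] = [1, 0, 0]
r3 m[X15→φ4] = [0, 0, 0]
r3 m[X8→φ2] = [0, 0, 0]
r4 m[φ0→X12] = [0, 1, 5]
r4 m[φ0→X4] = [7, 7, 6]
r4 m[φ1→X12] = [8, 9, 8]
r4 m[φ1→X13] = [6, 12, 12]
r4 m[φ2→X12] = [1, 8, 0]
r4 m[φ2→X8] = [9, 11, 6]
r4 m[φ3→X12] = [8, 0, 1]
r4 m[φ3→X7] = [6, 8, 6]
r4 m[φ4→X4] = [3, 1, 0]
r4 m[φ4→X15] = [1, 8, 0]
r4 m[φ5→X13] = [8, 4, 7]
r4 m[X12→φ0] = [17, 17, 9]
r4 m[X12→φ1] = [9, 9, 6]
r4 m[X12→φ2] = [16, 10, 14]
r4 m[X12→φ3] = [9, 18, 13]
r4 m[X13→φ1] = [8, 4, 7]
r4 m[X13→φ5] = [6, 12, 12]
r4 m[X7→φ3] = [0, 0, 0]
r4 m[X4→φ0] = [3, 1, 0]
r4 m[X4→φ4] = [7, 7, 6]
r4 m[X15→φ4] = [0, 0, 0]
r4 m[X8→φ2] = [0, 0, 0]
r5 m[φ0→X12] = [0, 1, 5]
r5 m[φ0→X4] = [15, 15, 14]
r5 m[φ1→X12] = [8, 9, 8]
r5 m[φ1→X13] = [6, 12, 13]
r5 m[φ2→X12] = [1, 8, 0]
r5 m[φ2→X8] = [17, 19, 14]
r5 m[φ3→X12] = [8, 0, 1]
r5 m[φ3→X7] = [14, 16, 14]
r5 m[φ4→X4] = [3, 1, 0]
r5 m[φ4→X15] = [8, 14, 6]
r5 m[φ5→X13] = [8, 4, 7]
r5 m[X12→φ0] = [17, 17, 9]
r5 m[X12→φ1] = [9, 9, 6]
r5 m[X12→φ2] = [16, 10, 14]
r5 m[X12→φ3] = [9, 18, 13]
r5 m[X13→φ1] = [8, 4, 7]
r5 m[X13→φ5] = [6, 12, 12]
r5 m[X7→φ3] = [0, 0, 0]
r5 m[X4→φ0] = [3, 1, 0]
r5 m[X4→φ4] = [7, 7, 6]
r5 m[X15→φ4] = [0, 0, 0]
r5 m[X8→φ2] = [0, 0, 0]
r6 m[φ0→X12] = [0, 1, 5]
r6 m[φ0→X4] = [15, 15, 14]
r6 m[φ1→X12] = [8, 9, 8]
r6 m[φ1→X13] = [6, 12, 13]
r6 m[φ2→X12] = [1, 8, 0]
r6 m[φ2→X8] = [17, 19, 14]
r6 m[φ3→X12] = [8, 0, 1]
r6 m[φ3→X7] = [14, 16, 14]
r6 m[φ4→X4] = [3, 1, 0]
r6 m[φ4→X15] = [8, 14, 6]
r6 m[φ5→X13] = [8, 4, 7]
r6 m[X12→φ0] = [17, 17, 9]
r6 m[X12→φ1] = [9, 9, 6]
r6 m[X12→φ2] = [16, 10, 14]
r6 m[X12→φ3] = [9, 18, 13]
r6 m[X13→φ1] = [8, 4, 7]
r6 m[X13→φ5] = [6, 12, 13]
r6 m[X7→φ3] = [0, 0, 0]
r6 m[X4→φ0] = [3, 1, 0]
r6 m[X4→φ4] = [15, 15, 14]
r6 m[X15→φ4] = [0, 0, 0]
r6 m[X8→φ2] = [0, 0, 0]
r7 m[φ0→X12] = [0, 1, 5]
r7 m[φ0→X4] = [15, 15, 14]
r7 m[φ1→X12] = [8, 9, 8]
r7 m[φ1→X13] = [6, 12, 13]
r7 m[φ2→X12] = [1, 8, 0]
r7 m[φ2→X8] = [17, 19, 14]
r7 m[φ3→X12] = [8, 0, 1]
r7 m[φ3→X7] = [14, 16, 14]
r7 m[φ4→X4] = [3, 1, 0]
r7 m[φ4→X15] = [16, 22, 14]
r7 m[φ5→X13] = [8, 4, 7]
r7 m[X12→φ0] = [17, 17, 9]
r7 m[X12→φ1] = [9, 9, 6]
r7 m[X12→φ2] = [16, 10, 14]
r7 m[X12→φ3] = [9, 18, 13]
r7 m[X13→φ1] = [8, 4, 7]
r7 m[X13→φ5] = [6, 12, 13]
r7 m[X7→φ3] = [0, 0, 0]
r7 m[X4→φ0] = [3, 1, 0]
r7 m[X4→φ4] = [15, 15, 14]
r7 m[X15→φ4] = [0, 0, 0]
r7 m[X8→φ2] = [0, 0, 0]
r8 m[φ0→X12] = [0, 1, 5]
r8 m[φ0→X4] = [15, 15, 14]
r8 m[φ1→X12] = [8, 9, 8]
r8 m[φ1→X13] = [6, 12, 13]
r8 m[φ2→X12] = [1, 8, 0]
r8 m[φ2→X8] = [17, 19, 14]
r8 m[φ3→X12] = [8, 0, 1]
r8 m[φ3→X7] = [14, 16, 14]
r8 m[φ4→X4] = [3, 1, 0]
r8 m[φ4→X15] = [16, 22, 14]
r8 m[φ5→X13] = [8, 4, 7]
r8 m[X12→φ0] = [17, 17, 9]
r8 m[X12→φ1] = [9, 9, 6]
r8 m[X12→φ2] = [16, 10, 14]
r8 m[X12→φ3] = [9, 18, 13]
r8 m[X13→φ1] = [8, 4, 7]
r8 m[X13→φ5] = [6, 12, 13]
r8 m[X7→φ3] = [0, 0, 0]
r8 m[X4→φ0] = [3, 1, 0]
r8 m[X4→φ4] = [15, 15, 14]
r8 m[X15→φ4] = [0, 0, 0]
r8 m[X8→φ2] = [0, 0, 0]
fixed point reached at round 8
b[X4] = ⊗ incoming = [18, 16, 14]

b[X4] = [18, 16, 14]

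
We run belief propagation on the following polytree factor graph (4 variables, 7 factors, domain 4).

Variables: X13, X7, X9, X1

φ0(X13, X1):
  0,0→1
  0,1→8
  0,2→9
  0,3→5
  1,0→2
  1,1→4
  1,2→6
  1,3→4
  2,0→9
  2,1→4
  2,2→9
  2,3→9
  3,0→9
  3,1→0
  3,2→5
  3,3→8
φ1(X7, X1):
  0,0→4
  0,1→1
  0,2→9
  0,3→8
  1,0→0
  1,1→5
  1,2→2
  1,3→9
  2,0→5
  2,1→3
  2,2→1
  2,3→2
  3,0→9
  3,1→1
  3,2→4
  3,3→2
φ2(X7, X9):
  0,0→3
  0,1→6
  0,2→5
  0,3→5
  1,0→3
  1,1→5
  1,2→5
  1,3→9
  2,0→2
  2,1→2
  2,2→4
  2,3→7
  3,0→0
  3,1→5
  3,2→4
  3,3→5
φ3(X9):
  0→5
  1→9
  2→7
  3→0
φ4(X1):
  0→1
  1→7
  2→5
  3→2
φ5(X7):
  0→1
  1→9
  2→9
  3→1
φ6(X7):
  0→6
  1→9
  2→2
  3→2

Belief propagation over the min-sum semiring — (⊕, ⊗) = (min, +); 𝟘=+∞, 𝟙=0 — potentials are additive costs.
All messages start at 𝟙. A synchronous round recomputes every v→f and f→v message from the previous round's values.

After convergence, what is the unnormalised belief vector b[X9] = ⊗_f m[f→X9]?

init: all messages = 𝟙 over 4 values
r1 m[φ0→X13] = [1, 2, 4, 0]
r1 m[φ0→X1] = [1, 0, 5, 4]
r1 m[φ1→X7] = [1, 0, 1, 1]
r1 m[φ1→X1] = [0, 1, 1, 2]
r1 m[φ2→X7] = [3, 3, 2, 0]
r1 m[φ2→X9] = [0, 2, 4, 5]
r1 m[φ3→X9] = [5, 9, 7, 0]
r1 m[φ4→X1] = [1, 7, 5, 2]
r1 m[φ5→X7] = [1, 9, 9, 1]
r1 m[φ6→X7] = [6, 9, 2, 2]
r1 m[X13→φ0] = [0, 0, 0, 0]
r1 m[X7→φ1] = [0, 0, 0, 0]
r1 m[X7→φ2] = [0, 0, 0, 0]
r1 m[X7→φ5] = [0, 0, 0, 0]
r1 m[X7→φ6] = [0, 0, 0, 0]
r1 m[X9→φ2] = [0, 0, 0, 0]
r1 m[X9→φ3] = [0, 0, 0, 0]
r1 m[X1→φ0] = [0, 0, 0, 0]
r1 m[X1→φ1] = [0, 0, 0, 0]
r1 m[X1→φ4] = [0, 0, 0, 0]
r2 m[φ0→X13] = [1, 2, 4, 0]
r2 m[φ0→X1] = [1, 0, 5, 4]
r2 m[φ1→X7] = [1, 0, 1, 1]
r2 m[φ1→X1] = [0, 1, 1, 2]
r2 m[φ2→X7] = [3, 3, 2, 0]
r2 m[φ2→X9] = [0, 2, 4, 5]
r2 m[φ3→X9] = [5, 9, 7, 0]
r2 m[φ4→X1] = [1, 7, 5, 2]
r2 m[φ5→X7] = [1, 9, 9, 1]
r2 m[φ6→X7] = [6, 9, 2, 2]
r2 m[X13→φ0] = [0, 0, 0, 0]
r2 m[X7→φ1] = [10, 21, 13, 3]
r2 m[X7→φ2] = [8, 18, 12, 4]
r2 m[X7→φ5] = [10, 12, 5, 3]
r2 m[X7→φ6] = [5, 12, 12, 2]
r2 m[X9→φ2] = [5, 9, 7, 0]
r2 m[X9→φ3] = [0, 2, 4, 5]
r2 m[X1→φ0] = [1, 8, 6, 4]
r2 m[X1→φ1] = [2, 7, 10, 6]
r2 m[X1→φ4] = [1, 1, 6, 6]
r3 m[φ0→X13] = [2, 3, 10, 8]
r3 m[φ0→X1] = [1, 0, 5, 4]
r3 m[φ1→X7] = [6, 2, 7, 8]
r3 m[φ1→X1] = [12, 4, 7, 5]
r3 m[φ2→X7] = [5, 8, 7, 5]
r3 m[φ2→X9] = [4, 9, 8, 9]
r3 m[φ3→X9] = [5, 9, 7, 0]
r3 m[φ4→X1] = [1, 7, 5, 2]
r3 m[φ5→X7] = [1, 9, 9, 1]
r3 m[φ6→X7] = [6, 9, 2, 2]
r3 m[X13→φ0] = [0, 0, 0, 0]
r3 m[X7→φ1] = [10, 21, 13, 3]
r3 m[X7→φ2] = [8, 18, 12, 4]
r3 m[X7→φ5] = [10, 12, 5, 3]
r3 m[X7→φ6] = [5, 12, 12, 2]
r3 m[X9→φ2] = [5, 9, 7, 0]
r3 m[X9→φ3] = [0, 2, 4, 5]
r3 m[X1→φ0] = [1, 8, 6, 4]
r3 m[X1→φ1] = [2, 7, 10, 6]
r3 m[X1→φ4] = [1, 1, 6, 6]
r4 m[φ0→X13] = [2, 3, 10, 8]
r4 m[φ0→X1] = [1, 0, 5, 4]
r4 m[φ1→X7] = [6, 2, 7, 8]
r4 m[φ1→X1] = [12, 4, 7, 5]
r4 m[φ2→X7] = [5, 8, 7, 5]
r4 m[φ2→X9] = [4, 9, 8, 9]
r4 m[φ3→X9] = [5, 9, 7, 0]
r4 m[φ4→X1] = [1, 7, 5, 2]
r4 m[φ5→X7] = [1, 9, 9, 1]
r4 m[φ6→X7] = [6, 9, 2, 2]
r4 m[X13→φ0] = [0, 0, 0, 0]
r4 m[X7→φ1] = [12, 26, 18, 8]
r4 m[X7→φ2] = [13, 20, 18, 11]
r4 m[X7→φ5] = [17, 19, 16, 15]
r4 m[X7→φ6] = [12, 19, 23, 14]
r4 m[X9→φ2] = [5, 9, 7, 0]
r4 m[X9→φ3] = [4, 9, 8, 9]
r4 m[X1→φ0] = [13, 11, 12, 7]
r4 m[X1→φ1] = [2, 7, 10, 6]
r4 m[X1→φ4] = [13, 4, 12, 9]
r5 m[φ0→X13] = [12, 11, 15, 11]
r5 m[φ0→X1] = [1, 0, 5, 4]
r5 m[φ1→X7] = [6, 2, 7, 8]
r5 m[φ1→X1] = [16, 9, 12, 10]
r5 m[φ2→X7] = [5, 8, 7, 5]
r5 m[φ2→X9] = [11, 16, 15, 16]
r5 m[φ3→X9] = [5, 9, 7, 0]
r5 m[φ4→X1] = [1, 7, 5, 2]
r5 m[φ5→X7] = [1, 9, 9, 1]
r5 m[φ6→X7] = [6, 9, 2, 2]
r5 m[X13→φ0] = [0, 0, 0, 0]
r5 m[X7→φ1] = [12, 26, 18, 8]
r5 m[X7→φ2] = [13, 20, 18, 11]
r5 m[X7→φ5] = [17, 19, 16, 15]
r5 m[X7→φ6] = [12, 19, 23, 14]
r5 m[X9→φ2] = [5, 9, 7, 0]
r5 m[X9→φ3] = [4, 9, 8, 9]
r5 m[X1→φ0] = [13, 11, 12, 7]
r5 m[X1→φ1] = [2, 7, 10, 6]
r5 m[X1→φ4] = [13, 4, 12, 9]
r6 m[φ0→X13] = [12, 11, 15, 11]
r6 m[φ0→X1] = [1, 0, 5, 4]
r6 m[φ1→X7] = [6, 2, 7, 8]
r6 m[φ1→X1] = [16, 9, 12, 10]
r6 m[φ2→X7] = [5, 8, 7, 5]
r6 m[φ2→X9] = [11, 16, 15, 16]
r6 m[φ3→X9] = [5, 9, 7, 0]
r6 m[φ4→X1] = [1, 7, 5, 2]
r6 m[φ5→X7] = [1, 9, 9, 1]
r6 m[φ6→X7] = [6, 9, 2, 2]
r6 m[X13→φ0] = [0, 0, 0, 0]
r6 m[X7→φ1] = [12, 26, 18, 8]
r6 m[X7→φ2] = [13, 20, 18, 11]
r6 m[X7→φ5] = [17, 19, 16, 15]
r6 m[X7→φ6] = [12, 19, 23, 14]
r6 m[X9→φ2] = [5, 9, 7, 0]
r6 m[X9→φ3] = [11, 16, 15, 16]
r6 m[X1→φ0] = [17, 16, 17, 12]
r6 m[X1→φ1] = [2, 7, 10, 6]
r6 m[X1→φ4] = [17, 9, 17, 14]
r7 m[φ0→X13] = [17, 16, 20, 16]
r7 m[φ0→X1] = [1, 0, 5, 4]
r7 m[φ1→X7] = [6, 2, 7, 8]
r7 m[φ1→X1] = [16, 9, 12, 10]
r7 m[φ2→X7] = [5, 8, 7, 5]
r7 m[φ2→X9] = [11, 16, 15, 16]
r7 m[φ3→X9] = [5, 9, 7, 0]
r7 m[φ4→X1] = [1, 7, 5, 2]
r7 m[φ5→X7] = [1, 9, 9, 1]
r7 m[φ6→X7] = [6, 9, 2, 2]
r7 m[X13→φ0] = [0, 0, 0, 0]
r7 m[X7→φ1] = [12, 26, 18, 8]
r7 m[X7→φ2] = [13, 20, 18, 11]
r7 m[X7→φ5] = [17, 19, 16, 15]
r7 m[X7→φ6] = [12, 19, 23, 14]
r7 m[X9→φ2] = [5, 9, 7, 0]
r7 m[X9→φ3] = [11, 16, 15, 16]
r7 m[X1→φ0] = [17, 16, 17, 12]
r7 m[X1→φ1] = [2, 7, 10, 6]
r7 m[X1→φ4] = [17, 9, 17, 14]
r8 m[φ0→X13] = [17, 16, 20, 16]
r8 m[φ0→X1] = [1, 0, 5, 4]
r8 m[φ1→X7] = [6, 2, 7, 8]
r8 m[φ1→X1] = [16, 9, 12, 10]
r8 m[φ2→X7] = [5, 8, 7, 5]
r8 m[φ2→X9] = [11, 16, 15, 16]
r8 m[φ3→X9] = [5, 9, 7, 0]
r8 m[φ4→X1] = [1, 7, 5, 2]
r8 m[φ5→X7] = [1, 9, 9, 1]
r8 m[φ6→X7] = [6, 9, 2, 2]
r8 m[X13→φ0] = [0, 0, 0, 0]
r8 m[X7→φ1] = [12, 26, 18, 8]
r8 m[X7→φ2] = [13, 20, 18, 11]
r8 m[X7→φ5] = [17, 19, 16, 15]
r8 m[X7→φ6] = [12, 19, 23, 14]
r8 m[X9→φ2] = [5, 9, 7, 0]
r8 m[X9→φ3] = [11, 16, 15, 16]
r8 m[X1→φ0] = [17, 16, 17, 12]
r8 m[X1→φ1] = [2, 7, 10, 6]
r8 m[X1→φ4] = [17, 9, 17, 14]
fixed point reached at round 8
b[X9] = ⊗ incoming = [16, 25, 22, 16]

b[X9] = [16, 25, 22, 16]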